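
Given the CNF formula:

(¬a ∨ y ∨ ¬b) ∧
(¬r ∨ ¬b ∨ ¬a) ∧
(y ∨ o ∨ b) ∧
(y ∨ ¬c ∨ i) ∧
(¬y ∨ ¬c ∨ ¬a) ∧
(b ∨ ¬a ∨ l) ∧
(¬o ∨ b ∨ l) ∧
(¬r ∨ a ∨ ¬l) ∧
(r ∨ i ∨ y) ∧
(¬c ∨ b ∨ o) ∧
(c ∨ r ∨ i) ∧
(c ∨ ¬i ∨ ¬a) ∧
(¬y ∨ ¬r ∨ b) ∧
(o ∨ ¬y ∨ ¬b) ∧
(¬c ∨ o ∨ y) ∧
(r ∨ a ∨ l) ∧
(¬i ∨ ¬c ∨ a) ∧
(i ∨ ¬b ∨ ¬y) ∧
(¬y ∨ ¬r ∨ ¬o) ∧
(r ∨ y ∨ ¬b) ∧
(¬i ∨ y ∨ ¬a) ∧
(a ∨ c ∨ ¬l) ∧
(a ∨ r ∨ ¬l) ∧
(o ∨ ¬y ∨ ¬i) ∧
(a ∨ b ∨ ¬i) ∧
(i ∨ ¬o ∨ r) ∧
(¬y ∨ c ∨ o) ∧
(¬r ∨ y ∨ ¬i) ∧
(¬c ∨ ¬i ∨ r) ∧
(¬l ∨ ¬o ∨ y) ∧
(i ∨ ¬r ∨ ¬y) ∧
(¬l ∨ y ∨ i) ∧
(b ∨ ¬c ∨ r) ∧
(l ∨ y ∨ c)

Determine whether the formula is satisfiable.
No

No, the formula is not satisfiable.

No assignment of truth values to the variables can make all 34 clauses true simultaneously.

The formula is UNSAT (unsatisfiable).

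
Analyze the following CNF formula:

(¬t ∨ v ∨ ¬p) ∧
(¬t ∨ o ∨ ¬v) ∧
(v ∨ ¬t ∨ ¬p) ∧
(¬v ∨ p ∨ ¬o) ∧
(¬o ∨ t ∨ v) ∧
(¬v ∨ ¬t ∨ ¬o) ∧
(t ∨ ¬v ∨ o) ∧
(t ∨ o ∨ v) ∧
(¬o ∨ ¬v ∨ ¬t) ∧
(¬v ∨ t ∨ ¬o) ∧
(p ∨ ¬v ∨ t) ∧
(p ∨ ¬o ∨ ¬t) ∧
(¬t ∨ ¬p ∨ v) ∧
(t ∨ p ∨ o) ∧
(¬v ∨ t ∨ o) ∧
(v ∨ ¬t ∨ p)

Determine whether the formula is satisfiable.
No

No, the formula is not satisfiable.

No assignment of truth values to the variables can make all 16 clauses true simultaneously.

The formula is UNSAT (unsatisfiable).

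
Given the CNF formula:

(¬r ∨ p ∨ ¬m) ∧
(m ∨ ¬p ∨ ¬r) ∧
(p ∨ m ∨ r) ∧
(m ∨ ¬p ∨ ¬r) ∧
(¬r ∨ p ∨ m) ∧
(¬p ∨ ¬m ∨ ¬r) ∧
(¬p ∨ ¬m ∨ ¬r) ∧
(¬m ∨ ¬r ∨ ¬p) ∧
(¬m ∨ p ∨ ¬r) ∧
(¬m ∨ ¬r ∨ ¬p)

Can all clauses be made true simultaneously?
Yes

Yes, the formula is satisfiable.

One satisfying assignment is: r=False, p=False, m=True

Verification: With this assignment, all 10 clauses evaluate to true.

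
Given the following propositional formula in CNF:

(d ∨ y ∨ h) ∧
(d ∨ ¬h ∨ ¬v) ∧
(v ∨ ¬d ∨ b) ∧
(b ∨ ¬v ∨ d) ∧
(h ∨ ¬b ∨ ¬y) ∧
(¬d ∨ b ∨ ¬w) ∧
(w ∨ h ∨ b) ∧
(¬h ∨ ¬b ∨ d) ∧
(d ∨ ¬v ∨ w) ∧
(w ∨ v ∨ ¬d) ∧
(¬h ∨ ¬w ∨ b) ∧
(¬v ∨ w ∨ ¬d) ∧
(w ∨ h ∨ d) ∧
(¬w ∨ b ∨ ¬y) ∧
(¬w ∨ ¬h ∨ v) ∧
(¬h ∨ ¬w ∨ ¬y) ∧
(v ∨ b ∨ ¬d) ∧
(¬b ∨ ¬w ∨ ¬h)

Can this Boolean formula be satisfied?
Yes

Yes, the formula is satisfiable.

One satisfying assignment is: v=False, h=True, y=False, d=False, b=False, w=False

Verification: With this assignment, all 18 clauses evaluate to true.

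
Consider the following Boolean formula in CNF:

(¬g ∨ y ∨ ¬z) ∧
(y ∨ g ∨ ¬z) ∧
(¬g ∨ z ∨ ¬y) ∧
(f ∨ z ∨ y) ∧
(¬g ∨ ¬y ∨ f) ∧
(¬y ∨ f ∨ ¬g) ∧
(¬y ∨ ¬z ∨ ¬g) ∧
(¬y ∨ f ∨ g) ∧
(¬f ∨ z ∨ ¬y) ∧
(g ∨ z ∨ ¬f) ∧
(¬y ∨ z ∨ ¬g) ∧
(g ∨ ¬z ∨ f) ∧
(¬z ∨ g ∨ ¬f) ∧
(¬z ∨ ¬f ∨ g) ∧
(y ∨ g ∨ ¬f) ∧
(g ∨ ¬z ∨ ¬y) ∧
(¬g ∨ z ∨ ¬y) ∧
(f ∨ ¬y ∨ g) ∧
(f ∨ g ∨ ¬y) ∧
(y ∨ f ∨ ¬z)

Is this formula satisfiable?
Yes

Yes, the formula is satisfiable.

One satisfying assignment is: y=False, z=False, f=True, g=True

Verification: With this assignment, all 20 clauses evaluate to true.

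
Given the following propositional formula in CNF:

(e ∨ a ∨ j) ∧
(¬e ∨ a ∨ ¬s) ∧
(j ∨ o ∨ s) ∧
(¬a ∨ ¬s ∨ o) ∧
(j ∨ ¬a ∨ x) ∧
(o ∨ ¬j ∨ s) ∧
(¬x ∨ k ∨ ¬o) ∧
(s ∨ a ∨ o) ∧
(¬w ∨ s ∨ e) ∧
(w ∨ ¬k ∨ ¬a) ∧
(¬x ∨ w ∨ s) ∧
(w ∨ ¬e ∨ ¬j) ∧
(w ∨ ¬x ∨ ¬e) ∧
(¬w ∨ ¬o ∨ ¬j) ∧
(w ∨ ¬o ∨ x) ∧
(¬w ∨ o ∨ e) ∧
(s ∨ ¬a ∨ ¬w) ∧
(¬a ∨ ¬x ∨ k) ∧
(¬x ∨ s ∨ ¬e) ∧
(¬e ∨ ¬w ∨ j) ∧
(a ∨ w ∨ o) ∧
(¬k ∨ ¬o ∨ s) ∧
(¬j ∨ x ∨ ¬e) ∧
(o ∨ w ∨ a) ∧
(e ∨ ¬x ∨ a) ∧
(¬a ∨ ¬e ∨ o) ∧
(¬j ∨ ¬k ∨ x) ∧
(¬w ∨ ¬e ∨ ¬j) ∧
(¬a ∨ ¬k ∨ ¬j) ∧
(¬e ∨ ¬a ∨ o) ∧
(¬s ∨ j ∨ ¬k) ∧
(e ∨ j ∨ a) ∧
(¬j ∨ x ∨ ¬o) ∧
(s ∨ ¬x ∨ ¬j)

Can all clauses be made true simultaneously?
No

No, the formula is not satisfiable.

No assignment of truth values to the variables can make all 34 clauses true simultaneously.

The formula is UNSAT (unsatisfiable).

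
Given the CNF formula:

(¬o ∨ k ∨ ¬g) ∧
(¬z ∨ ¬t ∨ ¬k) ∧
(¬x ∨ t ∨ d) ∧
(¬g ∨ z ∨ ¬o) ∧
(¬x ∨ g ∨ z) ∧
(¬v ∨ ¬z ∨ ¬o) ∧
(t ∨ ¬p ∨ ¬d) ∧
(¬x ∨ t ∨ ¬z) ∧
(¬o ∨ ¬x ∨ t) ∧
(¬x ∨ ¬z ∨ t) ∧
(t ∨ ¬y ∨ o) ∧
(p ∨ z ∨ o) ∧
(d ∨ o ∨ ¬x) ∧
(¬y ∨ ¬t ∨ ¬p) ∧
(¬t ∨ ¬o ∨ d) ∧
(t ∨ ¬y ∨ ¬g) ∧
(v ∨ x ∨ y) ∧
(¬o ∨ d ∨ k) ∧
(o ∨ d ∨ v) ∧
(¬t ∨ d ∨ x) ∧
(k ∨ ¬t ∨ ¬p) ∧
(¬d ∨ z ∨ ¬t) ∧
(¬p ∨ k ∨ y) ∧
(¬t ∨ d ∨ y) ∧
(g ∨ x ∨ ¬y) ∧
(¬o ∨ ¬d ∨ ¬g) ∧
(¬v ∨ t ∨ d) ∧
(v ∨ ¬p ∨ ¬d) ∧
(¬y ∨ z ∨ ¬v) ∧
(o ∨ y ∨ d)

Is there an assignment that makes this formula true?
Yes

Yes, the formula is satisfiable.

One satisfying assignment is: y=False, v=False, g=False, z=True, d=True, t=True, p=False, k=False, x=True, o=True

Verification: With this assignment, all 30 clauses evaluate to true.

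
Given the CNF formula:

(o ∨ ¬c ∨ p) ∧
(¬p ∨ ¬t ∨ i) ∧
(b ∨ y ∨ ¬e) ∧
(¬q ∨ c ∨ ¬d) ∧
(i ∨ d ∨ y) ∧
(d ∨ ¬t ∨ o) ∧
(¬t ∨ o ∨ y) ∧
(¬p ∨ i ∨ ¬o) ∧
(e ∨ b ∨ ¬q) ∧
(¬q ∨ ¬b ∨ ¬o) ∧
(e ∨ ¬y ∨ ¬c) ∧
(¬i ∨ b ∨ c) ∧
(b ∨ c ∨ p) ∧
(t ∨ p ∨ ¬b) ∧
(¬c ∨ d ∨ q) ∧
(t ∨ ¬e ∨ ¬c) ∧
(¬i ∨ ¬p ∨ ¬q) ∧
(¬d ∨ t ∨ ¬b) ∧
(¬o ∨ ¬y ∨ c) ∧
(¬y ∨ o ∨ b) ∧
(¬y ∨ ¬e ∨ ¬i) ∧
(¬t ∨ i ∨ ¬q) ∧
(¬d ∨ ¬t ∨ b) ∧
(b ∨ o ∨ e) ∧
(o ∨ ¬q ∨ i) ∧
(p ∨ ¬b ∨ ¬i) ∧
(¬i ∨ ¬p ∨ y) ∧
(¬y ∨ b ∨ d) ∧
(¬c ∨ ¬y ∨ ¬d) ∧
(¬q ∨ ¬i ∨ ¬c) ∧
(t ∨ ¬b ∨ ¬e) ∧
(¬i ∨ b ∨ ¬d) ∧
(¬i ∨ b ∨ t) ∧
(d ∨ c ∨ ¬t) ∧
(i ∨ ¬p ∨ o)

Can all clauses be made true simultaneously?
Yes

Yes, the formula is satisfiable.

One satisfying assignment is: o=False, d=False, b=True, i=True, e=False, y=True, t=False, c=False, p=True, q=False

Verification: With this assignment, all 35 clauses evaluate to true.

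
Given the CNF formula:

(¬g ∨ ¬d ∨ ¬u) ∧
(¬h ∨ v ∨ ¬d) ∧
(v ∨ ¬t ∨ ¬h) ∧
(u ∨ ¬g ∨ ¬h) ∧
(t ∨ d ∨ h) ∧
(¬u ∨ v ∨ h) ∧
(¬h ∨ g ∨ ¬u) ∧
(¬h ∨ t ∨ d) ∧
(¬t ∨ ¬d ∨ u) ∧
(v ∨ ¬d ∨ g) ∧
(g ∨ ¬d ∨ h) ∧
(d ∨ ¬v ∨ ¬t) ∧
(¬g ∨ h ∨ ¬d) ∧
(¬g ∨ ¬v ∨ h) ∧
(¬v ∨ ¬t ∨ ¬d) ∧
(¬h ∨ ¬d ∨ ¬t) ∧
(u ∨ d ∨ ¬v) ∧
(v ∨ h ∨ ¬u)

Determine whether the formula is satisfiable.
Yes

Yes, the formula is satisfiable.

One satisfying assignment is: g=False, h=False, v=False, d=False, t=True, u=False

Verification: With this assignment, all 18 clauses evaluate to true.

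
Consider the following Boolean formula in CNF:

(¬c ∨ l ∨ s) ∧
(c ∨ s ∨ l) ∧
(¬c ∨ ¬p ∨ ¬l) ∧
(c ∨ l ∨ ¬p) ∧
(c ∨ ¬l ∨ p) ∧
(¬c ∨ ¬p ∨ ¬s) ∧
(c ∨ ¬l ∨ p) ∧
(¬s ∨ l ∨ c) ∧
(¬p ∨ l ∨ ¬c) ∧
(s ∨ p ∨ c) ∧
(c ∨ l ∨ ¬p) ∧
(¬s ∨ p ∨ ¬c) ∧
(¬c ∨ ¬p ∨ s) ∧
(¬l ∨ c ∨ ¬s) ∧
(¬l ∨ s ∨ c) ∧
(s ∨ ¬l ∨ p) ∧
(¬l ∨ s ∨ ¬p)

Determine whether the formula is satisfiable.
No

No, the formula is not satisfiable.

No assignment of truth values to the variables can make all 17 clauses true simultaneously.

The formula is UNSAT (unsatisfiable).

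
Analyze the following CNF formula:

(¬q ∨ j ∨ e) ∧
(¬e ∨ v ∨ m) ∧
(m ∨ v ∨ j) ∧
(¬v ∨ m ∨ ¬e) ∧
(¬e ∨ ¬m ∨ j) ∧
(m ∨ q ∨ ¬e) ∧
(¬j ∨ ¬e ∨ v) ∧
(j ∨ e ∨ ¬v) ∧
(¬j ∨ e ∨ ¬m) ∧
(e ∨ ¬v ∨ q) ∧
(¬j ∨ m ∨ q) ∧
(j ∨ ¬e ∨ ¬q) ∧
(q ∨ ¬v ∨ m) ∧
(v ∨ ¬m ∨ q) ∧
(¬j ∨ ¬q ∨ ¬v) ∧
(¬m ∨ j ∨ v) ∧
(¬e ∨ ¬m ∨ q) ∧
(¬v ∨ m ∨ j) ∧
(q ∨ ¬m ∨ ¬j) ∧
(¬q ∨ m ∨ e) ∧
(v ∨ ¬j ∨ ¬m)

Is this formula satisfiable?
No

No, the formula is not satisfiable.

No assignment of truth values to the variables can make all 21 clauses true simultaneously.

The formula is UNSAT (unsatisfiable).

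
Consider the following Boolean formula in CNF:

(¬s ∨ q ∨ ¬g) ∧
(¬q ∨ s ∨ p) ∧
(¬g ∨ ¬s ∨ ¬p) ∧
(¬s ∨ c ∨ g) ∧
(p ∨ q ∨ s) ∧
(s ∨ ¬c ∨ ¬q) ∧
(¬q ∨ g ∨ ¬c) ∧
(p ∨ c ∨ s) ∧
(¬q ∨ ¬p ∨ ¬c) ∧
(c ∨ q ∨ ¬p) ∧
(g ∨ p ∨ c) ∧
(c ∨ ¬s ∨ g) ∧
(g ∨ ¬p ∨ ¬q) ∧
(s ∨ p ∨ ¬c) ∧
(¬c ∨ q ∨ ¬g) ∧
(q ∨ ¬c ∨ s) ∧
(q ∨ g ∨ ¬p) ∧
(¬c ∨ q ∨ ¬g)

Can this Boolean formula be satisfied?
Yes

Yes, the formula is satisfiable.

One satisfying assignment is: g=False, s=True, p=False, c=True, q=False

Verification: With this assignment, all 18 clauses evaluate to true.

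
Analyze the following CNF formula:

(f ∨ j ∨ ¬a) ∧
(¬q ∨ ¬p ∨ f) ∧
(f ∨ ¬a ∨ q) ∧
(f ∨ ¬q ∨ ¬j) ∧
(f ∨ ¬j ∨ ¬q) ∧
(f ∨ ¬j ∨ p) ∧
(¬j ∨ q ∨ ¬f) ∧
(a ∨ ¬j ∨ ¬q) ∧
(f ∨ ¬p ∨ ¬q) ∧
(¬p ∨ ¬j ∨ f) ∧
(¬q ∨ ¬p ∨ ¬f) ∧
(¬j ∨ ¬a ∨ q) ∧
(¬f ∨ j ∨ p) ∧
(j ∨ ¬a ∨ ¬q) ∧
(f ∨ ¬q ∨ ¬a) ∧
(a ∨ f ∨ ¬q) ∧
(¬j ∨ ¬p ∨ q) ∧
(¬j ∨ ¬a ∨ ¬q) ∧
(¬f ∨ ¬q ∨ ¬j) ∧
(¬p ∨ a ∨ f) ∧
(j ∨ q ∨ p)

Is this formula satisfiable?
Yes

Yes, the formula is satisfiable.

One satisfying assignment is: j=False, f=True, p=True, q=False, a=False

Verification: With this assignment, all 21 clauses evaluate to true.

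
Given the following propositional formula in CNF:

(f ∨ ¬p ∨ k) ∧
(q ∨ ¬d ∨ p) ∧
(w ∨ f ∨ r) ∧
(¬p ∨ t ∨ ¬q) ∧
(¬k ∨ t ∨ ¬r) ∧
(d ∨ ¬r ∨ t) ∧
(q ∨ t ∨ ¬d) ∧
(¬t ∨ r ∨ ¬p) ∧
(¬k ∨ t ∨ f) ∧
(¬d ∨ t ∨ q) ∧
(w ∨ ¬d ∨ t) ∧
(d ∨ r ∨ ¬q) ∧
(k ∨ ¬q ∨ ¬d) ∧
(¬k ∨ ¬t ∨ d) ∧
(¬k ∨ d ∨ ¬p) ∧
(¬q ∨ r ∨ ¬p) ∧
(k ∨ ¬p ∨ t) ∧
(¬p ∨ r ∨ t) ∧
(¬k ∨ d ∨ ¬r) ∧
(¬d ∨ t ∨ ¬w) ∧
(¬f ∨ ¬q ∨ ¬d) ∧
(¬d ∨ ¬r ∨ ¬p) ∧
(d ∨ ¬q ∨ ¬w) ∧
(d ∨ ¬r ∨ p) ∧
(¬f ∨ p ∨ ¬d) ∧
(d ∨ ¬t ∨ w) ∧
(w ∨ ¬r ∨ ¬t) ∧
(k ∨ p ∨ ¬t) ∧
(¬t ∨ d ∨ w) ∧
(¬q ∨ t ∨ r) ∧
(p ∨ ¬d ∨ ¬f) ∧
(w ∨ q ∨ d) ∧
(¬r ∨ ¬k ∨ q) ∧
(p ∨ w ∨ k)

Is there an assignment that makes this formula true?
Yes

Yes, the formula is satisfiable.

One satisfying assignment is: p=False, t=False, k=False, d=False, w=True, f=False, r=False, q=False

Verification: With this assignment, all 34 clauses evaluate to true.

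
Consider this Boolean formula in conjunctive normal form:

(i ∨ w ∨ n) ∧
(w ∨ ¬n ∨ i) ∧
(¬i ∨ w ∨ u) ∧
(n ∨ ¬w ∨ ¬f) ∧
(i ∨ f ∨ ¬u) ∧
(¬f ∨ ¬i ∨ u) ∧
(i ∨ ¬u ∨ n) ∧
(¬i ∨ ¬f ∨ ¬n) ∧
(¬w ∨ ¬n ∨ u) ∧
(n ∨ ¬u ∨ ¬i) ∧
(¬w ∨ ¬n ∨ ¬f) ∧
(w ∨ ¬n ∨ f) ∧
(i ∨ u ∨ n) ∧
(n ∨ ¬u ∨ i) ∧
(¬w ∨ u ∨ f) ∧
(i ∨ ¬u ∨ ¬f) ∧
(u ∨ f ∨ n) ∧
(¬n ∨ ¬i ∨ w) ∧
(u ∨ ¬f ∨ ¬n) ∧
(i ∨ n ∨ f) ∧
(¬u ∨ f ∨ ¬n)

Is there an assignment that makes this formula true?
No

No, the formula is not satisfiable.

No assignment of truth values to the variables can make all 21 clauses true simultaneously.

The formula is UNSAT (unsatisfiable).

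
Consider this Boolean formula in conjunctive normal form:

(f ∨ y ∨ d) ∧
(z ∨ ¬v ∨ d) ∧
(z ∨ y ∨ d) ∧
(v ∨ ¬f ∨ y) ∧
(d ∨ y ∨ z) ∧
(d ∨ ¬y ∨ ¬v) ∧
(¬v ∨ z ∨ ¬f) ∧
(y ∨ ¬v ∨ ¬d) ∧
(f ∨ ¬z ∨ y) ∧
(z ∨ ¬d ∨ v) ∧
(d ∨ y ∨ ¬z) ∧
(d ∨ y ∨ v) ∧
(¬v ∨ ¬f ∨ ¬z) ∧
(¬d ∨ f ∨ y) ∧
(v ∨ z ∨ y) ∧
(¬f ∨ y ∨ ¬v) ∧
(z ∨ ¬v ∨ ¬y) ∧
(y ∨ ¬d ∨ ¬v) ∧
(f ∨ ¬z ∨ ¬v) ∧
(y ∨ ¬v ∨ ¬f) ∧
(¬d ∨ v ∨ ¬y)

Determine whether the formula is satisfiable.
Yes

Yes, the formula is satisfiable.

One satisfying assignment is: d=False, v=False, y=True, f=True, z=False

Verification: With this assignment, all 21 clauses evaluate to true.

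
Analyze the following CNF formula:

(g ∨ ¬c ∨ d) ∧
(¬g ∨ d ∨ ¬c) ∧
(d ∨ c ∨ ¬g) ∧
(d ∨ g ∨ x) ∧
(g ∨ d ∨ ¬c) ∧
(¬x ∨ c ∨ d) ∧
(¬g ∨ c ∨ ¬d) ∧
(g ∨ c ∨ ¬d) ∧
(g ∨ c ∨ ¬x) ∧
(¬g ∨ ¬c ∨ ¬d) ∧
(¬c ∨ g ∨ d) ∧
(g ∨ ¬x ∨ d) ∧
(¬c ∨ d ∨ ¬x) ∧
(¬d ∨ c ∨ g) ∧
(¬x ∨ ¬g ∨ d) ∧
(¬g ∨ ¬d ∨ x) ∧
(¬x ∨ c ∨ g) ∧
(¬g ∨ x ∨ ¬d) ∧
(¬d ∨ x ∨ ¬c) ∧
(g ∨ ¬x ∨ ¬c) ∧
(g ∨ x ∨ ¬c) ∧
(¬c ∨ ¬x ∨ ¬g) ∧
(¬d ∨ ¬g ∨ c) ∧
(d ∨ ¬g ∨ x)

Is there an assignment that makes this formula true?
No

No, the formula is not satisfiable.

No assignment of truth values to the variables can make all 24 clauses true simultaneously.

The formula is UNSAT (unsatisfiable).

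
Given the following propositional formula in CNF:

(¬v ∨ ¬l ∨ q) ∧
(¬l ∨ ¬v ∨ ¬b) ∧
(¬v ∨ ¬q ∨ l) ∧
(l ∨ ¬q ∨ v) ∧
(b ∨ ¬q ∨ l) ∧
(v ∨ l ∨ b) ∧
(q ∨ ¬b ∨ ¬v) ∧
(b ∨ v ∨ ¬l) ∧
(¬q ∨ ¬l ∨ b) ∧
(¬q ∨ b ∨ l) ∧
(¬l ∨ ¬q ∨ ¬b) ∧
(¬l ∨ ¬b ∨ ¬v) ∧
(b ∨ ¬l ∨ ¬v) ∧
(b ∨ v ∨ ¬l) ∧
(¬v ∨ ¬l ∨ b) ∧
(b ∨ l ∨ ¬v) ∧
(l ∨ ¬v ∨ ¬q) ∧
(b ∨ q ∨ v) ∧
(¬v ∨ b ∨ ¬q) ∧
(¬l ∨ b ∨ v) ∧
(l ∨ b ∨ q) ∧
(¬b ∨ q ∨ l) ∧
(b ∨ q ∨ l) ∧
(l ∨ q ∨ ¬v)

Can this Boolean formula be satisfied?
Yes

Yes, the formula is satisfiable.

One satisfying assignment is: v=False, l=True, q=False, b=True

Verification: With this assignment, all 24 clauses evaluate to true.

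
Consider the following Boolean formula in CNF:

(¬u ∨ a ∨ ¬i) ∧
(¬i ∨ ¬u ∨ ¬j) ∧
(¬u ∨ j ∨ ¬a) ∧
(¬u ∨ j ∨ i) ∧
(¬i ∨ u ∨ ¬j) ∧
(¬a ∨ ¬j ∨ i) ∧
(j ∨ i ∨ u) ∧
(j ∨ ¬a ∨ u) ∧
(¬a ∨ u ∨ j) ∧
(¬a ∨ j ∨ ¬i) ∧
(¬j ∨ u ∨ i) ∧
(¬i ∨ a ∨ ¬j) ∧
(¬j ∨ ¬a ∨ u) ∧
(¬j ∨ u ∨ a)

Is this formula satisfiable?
Yes

Yes, the formula is satisfiable.

One satisfying assignment is: j=False, i=True, a=False, u=False

Verification: With this assignment, all 14 clauses evaluate to true.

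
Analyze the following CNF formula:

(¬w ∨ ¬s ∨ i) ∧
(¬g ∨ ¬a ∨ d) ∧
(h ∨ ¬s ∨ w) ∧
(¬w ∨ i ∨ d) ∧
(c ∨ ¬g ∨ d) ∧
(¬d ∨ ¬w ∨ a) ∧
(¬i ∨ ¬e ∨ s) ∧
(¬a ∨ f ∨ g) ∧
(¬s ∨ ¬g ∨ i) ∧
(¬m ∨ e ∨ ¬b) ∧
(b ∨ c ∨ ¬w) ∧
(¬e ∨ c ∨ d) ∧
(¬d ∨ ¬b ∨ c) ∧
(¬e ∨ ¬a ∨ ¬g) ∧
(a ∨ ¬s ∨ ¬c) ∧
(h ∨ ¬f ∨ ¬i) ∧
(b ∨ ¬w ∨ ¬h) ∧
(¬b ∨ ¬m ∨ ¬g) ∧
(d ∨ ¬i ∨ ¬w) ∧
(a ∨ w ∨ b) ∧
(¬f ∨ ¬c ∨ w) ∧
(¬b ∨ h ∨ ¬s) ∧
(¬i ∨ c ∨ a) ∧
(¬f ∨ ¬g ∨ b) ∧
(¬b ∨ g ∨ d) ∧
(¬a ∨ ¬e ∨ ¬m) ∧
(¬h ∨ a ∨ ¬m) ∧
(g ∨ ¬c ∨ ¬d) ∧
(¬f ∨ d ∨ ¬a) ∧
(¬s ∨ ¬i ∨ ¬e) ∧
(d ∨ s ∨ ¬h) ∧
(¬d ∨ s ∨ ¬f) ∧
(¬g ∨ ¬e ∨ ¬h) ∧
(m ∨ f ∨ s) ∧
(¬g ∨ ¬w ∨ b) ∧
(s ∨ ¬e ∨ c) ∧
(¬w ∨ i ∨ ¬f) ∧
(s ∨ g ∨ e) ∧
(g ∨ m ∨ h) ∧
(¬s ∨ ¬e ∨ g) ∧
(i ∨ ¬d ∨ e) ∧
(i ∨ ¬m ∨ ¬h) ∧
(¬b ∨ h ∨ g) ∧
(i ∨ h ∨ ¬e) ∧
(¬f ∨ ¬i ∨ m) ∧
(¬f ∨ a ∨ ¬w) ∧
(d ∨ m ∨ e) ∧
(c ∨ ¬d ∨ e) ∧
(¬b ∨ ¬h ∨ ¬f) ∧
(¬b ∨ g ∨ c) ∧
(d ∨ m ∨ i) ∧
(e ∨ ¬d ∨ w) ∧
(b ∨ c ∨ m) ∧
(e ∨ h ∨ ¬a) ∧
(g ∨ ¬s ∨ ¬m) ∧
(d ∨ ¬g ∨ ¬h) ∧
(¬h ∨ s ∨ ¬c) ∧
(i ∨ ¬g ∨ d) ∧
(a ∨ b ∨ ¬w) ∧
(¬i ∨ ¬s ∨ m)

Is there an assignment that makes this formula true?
No

No, the formula is not satisfiable.

No assignment of truth values to the variables can make all 60 clauses true simultaneously.

The formula is UNSAT (unsatisfiable).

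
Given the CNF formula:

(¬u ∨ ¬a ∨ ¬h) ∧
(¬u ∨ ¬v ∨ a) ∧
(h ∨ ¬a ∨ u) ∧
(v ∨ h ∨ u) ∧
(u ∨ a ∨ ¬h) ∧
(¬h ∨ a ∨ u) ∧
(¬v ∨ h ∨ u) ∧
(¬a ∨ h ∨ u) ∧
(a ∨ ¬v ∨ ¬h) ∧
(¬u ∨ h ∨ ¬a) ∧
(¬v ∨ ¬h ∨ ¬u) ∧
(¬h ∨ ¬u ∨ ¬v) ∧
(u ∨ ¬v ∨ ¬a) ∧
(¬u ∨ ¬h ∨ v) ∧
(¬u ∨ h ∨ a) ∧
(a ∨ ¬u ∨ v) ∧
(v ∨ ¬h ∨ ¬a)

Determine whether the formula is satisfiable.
No

No, the formula is not satisfiable.

No assignment of truth values to the variables can make all 17 clauses true simultaneously.

The formula is UNSAT (unsatisfiable).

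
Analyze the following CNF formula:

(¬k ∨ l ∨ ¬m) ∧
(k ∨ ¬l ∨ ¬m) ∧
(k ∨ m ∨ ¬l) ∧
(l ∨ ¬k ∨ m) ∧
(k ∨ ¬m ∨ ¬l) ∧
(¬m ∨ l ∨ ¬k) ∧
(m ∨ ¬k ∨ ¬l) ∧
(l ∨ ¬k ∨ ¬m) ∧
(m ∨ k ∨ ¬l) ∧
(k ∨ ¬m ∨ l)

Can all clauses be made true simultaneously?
Yes

Yes, the formula is satisfiable.

One satisfying assignment is: k=False, l=False, m=False

Verification: With this assignment, all 10 clauses evaluate to true.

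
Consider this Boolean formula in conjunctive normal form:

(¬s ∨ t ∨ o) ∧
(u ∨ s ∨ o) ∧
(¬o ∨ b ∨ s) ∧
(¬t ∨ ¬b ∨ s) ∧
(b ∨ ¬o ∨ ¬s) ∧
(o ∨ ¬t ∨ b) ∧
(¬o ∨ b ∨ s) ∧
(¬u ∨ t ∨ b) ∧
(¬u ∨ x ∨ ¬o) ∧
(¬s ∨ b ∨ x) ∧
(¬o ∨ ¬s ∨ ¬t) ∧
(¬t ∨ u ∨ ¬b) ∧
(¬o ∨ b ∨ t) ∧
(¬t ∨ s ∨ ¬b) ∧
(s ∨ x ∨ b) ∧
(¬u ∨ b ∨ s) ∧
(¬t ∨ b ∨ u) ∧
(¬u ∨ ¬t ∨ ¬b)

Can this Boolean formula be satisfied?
Yes

Yes, the formula is satisfiable.

One satisfying assignment is: u=True, o=True, t=False, x=True, s=True, b=True

Verification: With this assignment, all 18 clauses evaluate to true.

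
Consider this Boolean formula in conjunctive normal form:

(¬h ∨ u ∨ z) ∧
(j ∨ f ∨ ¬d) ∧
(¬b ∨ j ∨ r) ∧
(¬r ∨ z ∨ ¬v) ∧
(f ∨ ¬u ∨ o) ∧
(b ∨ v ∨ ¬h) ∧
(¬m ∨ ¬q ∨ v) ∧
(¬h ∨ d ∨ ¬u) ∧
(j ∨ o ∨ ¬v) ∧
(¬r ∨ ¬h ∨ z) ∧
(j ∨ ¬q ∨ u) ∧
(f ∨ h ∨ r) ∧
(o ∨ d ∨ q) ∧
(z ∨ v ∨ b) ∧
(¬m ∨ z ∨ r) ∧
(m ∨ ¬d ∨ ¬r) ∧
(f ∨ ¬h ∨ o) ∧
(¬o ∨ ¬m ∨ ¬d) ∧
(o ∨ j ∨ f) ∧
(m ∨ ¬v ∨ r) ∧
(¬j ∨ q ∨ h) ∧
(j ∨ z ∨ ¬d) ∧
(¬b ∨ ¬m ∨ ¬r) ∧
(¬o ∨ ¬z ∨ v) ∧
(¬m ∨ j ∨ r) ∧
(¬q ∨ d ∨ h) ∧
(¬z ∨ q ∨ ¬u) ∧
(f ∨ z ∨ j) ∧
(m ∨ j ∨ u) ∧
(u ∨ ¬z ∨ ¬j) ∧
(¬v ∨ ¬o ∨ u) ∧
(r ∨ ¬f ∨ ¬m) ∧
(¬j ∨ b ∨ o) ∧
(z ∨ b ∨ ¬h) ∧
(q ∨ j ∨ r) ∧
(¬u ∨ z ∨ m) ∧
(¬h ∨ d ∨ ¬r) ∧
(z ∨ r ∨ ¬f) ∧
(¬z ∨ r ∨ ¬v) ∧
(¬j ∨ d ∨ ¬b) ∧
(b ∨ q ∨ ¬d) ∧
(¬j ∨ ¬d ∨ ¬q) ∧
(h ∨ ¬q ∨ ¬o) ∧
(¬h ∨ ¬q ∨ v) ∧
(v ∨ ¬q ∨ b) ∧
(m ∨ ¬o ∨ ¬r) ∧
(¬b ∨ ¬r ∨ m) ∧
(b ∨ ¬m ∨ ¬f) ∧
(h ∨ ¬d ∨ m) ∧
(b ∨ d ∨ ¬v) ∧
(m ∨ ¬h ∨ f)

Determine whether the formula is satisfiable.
No

No, the formula is not satisfiable.

No assignment of truth values to the variables can make all 51 clauses true simultaneously.

The formula is UNSAT (unsatisfiable).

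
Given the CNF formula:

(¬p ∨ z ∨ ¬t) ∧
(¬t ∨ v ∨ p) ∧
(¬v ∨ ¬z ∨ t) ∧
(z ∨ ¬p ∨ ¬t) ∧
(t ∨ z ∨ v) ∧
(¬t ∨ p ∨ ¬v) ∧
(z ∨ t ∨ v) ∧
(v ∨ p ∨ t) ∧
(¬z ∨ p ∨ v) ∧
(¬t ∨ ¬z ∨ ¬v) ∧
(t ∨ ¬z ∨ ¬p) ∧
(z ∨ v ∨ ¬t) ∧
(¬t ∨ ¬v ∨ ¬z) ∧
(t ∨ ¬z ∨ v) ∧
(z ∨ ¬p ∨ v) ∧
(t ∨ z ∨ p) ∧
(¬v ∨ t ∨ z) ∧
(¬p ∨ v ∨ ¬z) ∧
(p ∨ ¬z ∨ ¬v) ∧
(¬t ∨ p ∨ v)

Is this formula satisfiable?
No

No, the formula is not satisfiable.

No assignment of truth values to the variables can make all 20 clauses true simultaneously.

The formula is UNSAT (unsatisfiable).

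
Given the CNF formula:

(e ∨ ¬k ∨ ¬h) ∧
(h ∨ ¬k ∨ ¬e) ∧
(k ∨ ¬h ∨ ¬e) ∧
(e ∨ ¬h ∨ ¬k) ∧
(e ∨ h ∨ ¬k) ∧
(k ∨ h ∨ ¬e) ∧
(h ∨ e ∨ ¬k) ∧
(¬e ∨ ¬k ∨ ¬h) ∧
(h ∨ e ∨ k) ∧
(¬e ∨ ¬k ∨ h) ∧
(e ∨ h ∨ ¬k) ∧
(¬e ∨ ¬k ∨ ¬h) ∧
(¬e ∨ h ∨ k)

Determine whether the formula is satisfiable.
Yes

Yes, the formula is satisfiable.

One satisfying assignment is: k=False, e=False, h=True

Verification: With this assignment, all 13 clauses evaluate to true.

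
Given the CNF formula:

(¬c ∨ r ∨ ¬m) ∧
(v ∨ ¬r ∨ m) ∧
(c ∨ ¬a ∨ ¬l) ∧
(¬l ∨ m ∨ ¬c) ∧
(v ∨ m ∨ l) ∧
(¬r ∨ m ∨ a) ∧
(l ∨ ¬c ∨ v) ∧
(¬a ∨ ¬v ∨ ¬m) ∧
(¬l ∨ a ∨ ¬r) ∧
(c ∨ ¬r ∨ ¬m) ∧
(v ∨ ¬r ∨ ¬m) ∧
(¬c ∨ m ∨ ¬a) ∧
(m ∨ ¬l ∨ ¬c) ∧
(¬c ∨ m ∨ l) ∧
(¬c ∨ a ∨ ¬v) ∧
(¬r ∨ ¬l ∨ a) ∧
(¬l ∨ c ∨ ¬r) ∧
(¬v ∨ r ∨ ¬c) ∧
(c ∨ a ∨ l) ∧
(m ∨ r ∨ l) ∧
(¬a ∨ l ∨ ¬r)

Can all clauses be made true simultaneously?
Yes

Yes, the formula is satisfiable.

One satisfying assignment is: v=False, c=False, a=False, r=False, l=True, m=False

Verification: With this assignment, all 21 clauses evaluate to true.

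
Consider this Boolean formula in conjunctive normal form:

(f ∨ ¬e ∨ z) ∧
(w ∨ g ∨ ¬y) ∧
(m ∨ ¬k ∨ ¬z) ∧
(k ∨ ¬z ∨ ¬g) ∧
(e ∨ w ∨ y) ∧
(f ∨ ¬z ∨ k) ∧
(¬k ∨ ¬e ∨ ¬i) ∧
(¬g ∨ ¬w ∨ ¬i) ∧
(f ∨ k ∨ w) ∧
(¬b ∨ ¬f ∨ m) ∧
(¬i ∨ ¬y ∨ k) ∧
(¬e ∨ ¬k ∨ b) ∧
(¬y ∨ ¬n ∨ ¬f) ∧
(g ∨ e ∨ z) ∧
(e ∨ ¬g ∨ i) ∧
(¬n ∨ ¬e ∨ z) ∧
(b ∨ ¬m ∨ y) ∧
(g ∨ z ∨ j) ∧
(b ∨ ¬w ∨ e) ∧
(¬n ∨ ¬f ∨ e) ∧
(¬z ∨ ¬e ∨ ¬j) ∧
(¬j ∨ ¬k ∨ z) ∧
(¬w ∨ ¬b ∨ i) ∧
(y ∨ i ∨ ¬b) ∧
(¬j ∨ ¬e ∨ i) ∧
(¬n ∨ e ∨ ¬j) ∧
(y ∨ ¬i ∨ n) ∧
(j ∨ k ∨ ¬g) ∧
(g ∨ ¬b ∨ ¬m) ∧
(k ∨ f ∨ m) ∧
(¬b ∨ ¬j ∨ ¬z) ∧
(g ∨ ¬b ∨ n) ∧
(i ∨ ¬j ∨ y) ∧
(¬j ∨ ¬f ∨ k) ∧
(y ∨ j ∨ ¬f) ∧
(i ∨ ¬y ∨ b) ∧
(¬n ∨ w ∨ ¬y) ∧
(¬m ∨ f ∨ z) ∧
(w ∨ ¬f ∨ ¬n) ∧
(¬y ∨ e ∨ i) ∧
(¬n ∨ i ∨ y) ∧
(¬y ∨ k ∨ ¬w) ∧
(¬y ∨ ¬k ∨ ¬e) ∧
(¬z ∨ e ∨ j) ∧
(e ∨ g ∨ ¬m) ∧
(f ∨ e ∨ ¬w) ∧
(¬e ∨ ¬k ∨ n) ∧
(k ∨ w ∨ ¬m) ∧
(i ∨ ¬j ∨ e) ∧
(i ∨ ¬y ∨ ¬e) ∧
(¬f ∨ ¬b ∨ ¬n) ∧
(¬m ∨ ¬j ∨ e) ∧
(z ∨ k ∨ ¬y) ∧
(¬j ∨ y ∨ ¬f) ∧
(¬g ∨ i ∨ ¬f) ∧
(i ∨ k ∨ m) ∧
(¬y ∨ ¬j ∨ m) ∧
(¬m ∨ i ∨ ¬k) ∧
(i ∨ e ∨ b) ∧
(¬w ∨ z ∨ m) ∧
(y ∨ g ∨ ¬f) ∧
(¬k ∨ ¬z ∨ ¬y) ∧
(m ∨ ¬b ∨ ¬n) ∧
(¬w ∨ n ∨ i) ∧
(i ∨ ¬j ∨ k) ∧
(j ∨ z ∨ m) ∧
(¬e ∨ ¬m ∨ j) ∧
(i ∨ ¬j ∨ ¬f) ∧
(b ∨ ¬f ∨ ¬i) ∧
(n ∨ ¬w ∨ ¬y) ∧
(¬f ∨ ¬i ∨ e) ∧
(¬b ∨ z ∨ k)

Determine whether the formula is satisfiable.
No

No, the formula is not satisfiable.

No assignment of truth values to the variables can make all 72 clauses true simultaneously.

The formula is UNSAT (unsatisfiable).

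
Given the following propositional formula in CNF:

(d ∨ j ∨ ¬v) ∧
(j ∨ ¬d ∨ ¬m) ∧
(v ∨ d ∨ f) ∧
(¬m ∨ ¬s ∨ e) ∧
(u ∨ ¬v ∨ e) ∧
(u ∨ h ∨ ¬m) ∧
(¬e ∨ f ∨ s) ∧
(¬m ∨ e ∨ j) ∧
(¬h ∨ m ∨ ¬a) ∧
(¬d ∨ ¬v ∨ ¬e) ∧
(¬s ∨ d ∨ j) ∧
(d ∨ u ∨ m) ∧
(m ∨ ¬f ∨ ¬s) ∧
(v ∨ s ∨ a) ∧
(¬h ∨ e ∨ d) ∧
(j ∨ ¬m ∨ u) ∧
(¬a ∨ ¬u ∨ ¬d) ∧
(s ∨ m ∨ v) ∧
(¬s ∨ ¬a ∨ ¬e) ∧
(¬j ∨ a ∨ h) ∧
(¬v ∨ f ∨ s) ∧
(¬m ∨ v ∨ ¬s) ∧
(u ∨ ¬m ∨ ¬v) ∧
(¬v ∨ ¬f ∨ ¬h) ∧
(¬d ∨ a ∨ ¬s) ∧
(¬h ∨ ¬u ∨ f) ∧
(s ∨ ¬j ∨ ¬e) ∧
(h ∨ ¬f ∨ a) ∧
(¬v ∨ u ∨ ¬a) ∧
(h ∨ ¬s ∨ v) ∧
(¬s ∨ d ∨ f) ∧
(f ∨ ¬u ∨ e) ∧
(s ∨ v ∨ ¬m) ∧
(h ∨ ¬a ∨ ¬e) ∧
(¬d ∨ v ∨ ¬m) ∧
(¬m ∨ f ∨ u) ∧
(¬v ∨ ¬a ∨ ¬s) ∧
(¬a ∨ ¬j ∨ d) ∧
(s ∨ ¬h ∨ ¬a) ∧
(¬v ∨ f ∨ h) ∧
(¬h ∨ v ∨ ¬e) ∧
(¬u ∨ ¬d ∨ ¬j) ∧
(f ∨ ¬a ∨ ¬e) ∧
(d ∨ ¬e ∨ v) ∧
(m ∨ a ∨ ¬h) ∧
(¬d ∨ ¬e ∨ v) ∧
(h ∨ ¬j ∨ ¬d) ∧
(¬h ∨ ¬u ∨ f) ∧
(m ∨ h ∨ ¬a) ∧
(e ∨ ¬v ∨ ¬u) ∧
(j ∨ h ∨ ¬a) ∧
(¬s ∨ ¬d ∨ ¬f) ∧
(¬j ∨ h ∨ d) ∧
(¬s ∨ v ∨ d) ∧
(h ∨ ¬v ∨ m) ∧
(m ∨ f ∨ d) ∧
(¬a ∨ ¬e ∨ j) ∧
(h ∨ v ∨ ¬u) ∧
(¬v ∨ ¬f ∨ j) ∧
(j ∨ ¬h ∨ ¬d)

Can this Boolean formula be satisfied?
No

No, the formula is not satisfiable.

No assignment of truth values to the variables can make all 60 clauses true simultaneously.

The formula is UNSAT (unsatisfiable).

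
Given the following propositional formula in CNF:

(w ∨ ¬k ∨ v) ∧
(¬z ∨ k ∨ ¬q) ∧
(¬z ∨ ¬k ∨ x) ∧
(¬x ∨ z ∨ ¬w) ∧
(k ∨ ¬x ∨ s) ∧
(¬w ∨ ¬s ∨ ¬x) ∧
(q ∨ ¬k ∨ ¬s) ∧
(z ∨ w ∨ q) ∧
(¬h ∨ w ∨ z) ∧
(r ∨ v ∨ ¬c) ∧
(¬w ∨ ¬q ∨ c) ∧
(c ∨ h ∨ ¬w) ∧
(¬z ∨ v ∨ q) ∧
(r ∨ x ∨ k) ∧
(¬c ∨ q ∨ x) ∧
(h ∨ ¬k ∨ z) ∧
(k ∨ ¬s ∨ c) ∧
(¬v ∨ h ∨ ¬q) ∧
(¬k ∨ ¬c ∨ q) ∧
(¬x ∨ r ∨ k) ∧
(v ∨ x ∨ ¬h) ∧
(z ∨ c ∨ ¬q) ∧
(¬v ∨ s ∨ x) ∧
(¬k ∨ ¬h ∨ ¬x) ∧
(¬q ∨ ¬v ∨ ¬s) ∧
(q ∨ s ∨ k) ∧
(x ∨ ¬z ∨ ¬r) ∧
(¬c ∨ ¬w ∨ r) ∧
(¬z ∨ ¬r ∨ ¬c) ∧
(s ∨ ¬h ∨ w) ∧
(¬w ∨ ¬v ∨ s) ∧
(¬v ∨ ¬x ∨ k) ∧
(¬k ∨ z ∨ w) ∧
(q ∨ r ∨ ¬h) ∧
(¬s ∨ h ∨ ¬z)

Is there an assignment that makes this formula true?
Yes

Yes, the formula is satisfiable.

One satisfying assignment is: r=False, q=False, k=True, s=False, v=True, h=False, x=True, w=False, c=False, z=True

Verification: With this assignment, all 35 clauses evaluate to true.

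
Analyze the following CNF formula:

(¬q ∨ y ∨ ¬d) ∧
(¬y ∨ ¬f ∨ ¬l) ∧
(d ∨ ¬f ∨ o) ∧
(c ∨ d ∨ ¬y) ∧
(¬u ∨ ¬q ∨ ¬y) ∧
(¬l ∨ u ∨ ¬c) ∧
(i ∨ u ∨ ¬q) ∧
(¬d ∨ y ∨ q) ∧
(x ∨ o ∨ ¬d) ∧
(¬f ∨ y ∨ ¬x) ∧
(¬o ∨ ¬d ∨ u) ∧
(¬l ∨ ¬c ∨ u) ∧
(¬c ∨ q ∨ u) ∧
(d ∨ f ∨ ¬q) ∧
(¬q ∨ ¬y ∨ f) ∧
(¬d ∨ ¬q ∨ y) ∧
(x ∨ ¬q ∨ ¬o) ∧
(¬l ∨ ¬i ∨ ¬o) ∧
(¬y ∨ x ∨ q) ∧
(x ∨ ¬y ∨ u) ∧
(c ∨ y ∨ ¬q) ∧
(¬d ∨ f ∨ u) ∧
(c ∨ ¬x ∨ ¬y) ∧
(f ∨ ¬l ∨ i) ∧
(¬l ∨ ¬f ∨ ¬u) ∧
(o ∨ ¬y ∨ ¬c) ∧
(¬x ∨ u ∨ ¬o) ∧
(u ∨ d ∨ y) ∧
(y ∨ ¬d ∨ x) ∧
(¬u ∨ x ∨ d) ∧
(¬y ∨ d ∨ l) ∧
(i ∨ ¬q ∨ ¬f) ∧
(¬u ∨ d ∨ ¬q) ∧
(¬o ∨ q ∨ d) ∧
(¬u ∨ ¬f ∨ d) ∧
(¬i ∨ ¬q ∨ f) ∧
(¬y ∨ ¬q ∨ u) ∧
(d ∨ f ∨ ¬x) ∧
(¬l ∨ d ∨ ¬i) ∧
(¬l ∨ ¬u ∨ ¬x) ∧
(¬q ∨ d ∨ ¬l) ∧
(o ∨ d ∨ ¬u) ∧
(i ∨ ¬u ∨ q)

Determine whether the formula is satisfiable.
Yes

Yes, the formula is satisfiable.

One satisfying assignment is: c=True, f=False, o=True, q=False, i=True, l=False, x=True, d=True, u=True, y=True

Verification: With this assignment, all 43 clauses evaluate to true.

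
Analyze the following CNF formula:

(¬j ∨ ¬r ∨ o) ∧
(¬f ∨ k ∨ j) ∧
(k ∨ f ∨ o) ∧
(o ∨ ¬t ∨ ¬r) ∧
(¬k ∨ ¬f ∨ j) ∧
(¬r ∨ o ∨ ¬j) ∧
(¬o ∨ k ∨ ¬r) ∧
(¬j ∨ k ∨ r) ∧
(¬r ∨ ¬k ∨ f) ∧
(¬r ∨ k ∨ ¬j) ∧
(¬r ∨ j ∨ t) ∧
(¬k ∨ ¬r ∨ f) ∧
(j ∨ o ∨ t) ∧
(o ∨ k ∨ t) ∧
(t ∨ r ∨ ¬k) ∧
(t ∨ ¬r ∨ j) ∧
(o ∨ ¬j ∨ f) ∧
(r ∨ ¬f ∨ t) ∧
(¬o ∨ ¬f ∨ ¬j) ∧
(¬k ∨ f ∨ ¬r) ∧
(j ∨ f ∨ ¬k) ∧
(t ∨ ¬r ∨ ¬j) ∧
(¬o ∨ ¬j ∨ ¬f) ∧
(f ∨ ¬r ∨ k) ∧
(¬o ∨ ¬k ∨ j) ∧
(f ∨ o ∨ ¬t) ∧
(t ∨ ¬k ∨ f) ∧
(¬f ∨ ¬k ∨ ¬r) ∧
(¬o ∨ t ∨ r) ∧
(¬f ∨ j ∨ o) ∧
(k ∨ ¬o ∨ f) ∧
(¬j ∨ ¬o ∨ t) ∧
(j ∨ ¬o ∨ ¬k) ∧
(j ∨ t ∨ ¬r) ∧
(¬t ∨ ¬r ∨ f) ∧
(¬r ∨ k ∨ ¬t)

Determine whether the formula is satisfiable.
Yes

Yes, the formula is satisfiable.

One satisfying assignment is: j=True, f=False, k=True, t=True, r=False, o=True

Verification: With this assignment, all 36 clauses evaluate to true.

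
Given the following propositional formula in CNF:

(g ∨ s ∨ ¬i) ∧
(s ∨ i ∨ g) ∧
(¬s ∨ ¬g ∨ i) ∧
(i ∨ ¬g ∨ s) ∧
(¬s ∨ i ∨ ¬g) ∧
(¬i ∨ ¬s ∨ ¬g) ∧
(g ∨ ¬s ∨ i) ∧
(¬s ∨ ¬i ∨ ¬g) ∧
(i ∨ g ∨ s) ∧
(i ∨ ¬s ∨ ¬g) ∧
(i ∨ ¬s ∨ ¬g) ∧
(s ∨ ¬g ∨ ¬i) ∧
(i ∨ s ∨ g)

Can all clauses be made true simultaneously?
Yes

Yes, the formula is satisfiable.

One satisfying assignment is: g=False, s=True, i=True

Verification: With this assignment, all 13 clauses evaluate to true.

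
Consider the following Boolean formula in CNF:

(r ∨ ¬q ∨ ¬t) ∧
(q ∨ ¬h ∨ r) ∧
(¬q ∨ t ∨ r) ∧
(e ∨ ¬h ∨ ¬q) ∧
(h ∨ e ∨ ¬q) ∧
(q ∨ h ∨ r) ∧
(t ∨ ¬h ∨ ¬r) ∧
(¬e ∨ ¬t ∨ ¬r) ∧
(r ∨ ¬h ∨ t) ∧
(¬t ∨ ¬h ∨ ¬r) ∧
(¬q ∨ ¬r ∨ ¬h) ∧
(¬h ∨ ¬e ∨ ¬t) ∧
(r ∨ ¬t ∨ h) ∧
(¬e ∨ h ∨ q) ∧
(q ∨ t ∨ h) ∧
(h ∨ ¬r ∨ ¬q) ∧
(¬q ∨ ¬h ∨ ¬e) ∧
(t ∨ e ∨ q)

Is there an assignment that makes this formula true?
Yes

Yes, the formula is satisfiable.

One satisfying assignment is: h=False, q=False, r=True, e=False, t=True

Verification: With this assignment, all 18 clauses evaluate to true.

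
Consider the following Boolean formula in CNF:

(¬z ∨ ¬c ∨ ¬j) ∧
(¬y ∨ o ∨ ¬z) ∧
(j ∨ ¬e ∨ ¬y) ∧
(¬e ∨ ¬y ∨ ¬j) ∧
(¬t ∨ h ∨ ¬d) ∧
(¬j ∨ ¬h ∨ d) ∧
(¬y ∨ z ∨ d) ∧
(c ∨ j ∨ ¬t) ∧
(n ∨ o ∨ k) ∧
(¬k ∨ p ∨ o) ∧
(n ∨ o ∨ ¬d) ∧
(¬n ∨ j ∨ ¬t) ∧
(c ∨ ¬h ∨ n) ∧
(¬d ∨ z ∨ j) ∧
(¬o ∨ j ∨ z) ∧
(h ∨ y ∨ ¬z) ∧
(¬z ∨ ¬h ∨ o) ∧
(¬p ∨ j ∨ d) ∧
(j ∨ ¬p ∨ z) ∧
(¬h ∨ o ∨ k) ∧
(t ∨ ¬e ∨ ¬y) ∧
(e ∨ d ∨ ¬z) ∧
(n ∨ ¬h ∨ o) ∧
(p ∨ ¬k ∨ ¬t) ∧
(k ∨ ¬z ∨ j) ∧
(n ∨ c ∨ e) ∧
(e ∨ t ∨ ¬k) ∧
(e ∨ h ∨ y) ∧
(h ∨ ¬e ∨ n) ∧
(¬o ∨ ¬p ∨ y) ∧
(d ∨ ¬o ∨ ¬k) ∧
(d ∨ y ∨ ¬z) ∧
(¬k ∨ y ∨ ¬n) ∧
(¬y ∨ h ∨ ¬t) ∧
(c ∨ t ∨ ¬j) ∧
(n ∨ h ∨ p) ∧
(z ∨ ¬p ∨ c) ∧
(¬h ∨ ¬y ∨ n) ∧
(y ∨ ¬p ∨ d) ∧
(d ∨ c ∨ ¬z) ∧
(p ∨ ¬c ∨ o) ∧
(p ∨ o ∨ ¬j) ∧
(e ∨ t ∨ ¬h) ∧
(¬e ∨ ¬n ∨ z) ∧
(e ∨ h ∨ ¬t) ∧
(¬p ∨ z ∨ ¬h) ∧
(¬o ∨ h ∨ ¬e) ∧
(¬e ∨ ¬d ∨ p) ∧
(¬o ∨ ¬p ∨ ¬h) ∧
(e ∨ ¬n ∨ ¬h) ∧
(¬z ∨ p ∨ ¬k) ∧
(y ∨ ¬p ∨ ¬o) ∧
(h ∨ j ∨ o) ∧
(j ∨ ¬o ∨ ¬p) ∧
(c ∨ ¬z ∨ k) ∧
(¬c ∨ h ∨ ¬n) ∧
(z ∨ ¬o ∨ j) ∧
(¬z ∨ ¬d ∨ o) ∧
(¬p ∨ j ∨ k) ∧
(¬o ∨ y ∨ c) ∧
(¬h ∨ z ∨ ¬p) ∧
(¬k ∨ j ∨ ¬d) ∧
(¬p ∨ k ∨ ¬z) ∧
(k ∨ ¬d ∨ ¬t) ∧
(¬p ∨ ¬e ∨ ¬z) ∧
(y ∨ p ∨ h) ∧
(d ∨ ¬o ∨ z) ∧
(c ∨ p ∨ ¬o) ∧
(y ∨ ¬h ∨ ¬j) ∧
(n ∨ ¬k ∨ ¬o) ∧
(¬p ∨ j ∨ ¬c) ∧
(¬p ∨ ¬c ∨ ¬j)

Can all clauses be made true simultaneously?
No

No, the formula is not satisfiable.

No assignment of truth values to the variables can make all 72 clauses true simultaneously.

The formula is UNSAT (unsatisfiable).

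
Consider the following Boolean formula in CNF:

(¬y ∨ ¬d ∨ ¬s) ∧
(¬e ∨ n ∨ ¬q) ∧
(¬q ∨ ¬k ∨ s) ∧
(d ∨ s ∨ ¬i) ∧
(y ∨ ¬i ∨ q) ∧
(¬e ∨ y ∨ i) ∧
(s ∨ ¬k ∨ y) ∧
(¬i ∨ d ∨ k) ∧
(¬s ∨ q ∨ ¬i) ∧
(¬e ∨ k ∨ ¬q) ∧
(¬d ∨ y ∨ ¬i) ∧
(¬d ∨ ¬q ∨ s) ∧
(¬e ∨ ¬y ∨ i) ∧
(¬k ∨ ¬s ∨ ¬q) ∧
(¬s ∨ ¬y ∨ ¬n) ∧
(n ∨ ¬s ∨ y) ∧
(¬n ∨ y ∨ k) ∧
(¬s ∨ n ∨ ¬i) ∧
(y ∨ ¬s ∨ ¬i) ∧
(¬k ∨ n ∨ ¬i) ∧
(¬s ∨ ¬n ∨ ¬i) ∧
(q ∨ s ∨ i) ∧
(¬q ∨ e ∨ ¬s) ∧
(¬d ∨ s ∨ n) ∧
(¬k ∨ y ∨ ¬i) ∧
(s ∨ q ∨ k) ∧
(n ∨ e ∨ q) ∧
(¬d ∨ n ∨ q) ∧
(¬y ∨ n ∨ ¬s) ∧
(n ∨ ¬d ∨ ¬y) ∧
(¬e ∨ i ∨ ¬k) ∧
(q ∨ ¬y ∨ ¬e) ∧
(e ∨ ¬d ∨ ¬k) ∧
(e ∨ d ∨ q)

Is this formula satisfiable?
Yes

Yes, the formula is satisfiable.

One satisfying assignment is: s=False, e=False, n=True, d=False, y=True, q=True, k=False, i=False

Verification: With this assignment, all 34 clauses evaluate to true.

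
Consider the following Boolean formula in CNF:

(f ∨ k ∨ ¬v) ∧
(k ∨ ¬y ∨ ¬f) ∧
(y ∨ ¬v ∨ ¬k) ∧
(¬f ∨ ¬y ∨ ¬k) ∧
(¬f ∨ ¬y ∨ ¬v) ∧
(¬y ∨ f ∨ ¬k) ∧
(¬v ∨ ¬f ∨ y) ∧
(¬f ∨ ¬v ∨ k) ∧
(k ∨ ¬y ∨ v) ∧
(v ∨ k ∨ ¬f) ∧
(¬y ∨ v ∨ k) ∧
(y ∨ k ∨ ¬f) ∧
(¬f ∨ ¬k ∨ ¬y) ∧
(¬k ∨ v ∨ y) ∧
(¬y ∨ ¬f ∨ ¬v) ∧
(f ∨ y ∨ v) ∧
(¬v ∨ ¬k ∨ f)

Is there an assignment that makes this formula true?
No

No, the formula is not satisfiable.

No assignment of truth values to the variables can make all 17 clauses true simultaneously.

The formula is UNSAT (unsatisfiable).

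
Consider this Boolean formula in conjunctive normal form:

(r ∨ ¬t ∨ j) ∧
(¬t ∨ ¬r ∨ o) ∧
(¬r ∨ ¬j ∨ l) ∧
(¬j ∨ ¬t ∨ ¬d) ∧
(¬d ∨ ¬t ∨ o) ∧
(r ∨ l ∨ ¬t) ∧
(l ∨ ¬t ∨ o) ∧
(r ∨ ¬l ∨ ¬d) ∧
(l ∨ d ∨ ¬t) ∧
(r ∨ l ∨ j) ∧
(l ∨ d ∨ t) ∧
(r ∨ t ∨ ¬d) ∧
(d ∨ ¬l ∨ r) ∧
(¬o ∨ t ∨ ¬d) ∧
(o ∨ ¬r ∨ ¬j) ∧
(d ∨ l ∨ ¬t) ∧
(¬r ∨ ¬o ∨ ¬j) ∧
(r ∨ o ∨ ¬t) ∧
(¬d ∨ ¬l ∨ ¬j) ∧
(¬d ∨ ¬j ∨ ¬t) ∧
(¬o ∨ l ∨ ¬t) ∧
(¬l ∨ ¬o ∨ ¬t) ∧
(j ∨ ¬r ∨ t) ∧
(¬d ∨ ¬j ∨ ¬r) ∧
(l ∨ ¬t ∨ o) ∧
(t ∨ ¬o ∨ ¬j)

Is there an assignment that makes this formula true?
No

No, the formula is not satisfiable.

No assignment of truth values to the variables can make all 26 clauses true simultaneously.

The formula is UNSAT (unsatisfiable).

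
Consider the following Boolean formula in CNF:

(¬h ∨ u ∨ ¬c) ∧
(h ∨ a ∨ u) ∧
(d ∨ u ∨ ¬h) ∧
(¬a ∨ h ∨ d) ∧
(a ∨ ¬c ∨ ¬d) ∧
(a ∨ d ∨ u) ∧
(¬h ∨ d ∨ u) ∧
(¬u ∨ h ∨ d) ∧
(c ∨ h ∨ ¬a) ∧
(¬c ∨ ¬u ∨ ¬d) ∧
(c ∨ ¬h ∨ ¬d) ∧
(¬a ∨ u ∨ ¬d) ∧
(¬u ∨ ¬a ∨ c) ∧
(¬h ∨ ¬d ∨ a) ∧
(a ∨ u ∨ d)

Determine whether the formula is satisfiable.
Yes

Yes, the formula is satisfiable.

One satisfying assignment is: u=True, h=False, a=False, c=False, d=True

Verification: With this assignment, all 15 clauses evaluate to true.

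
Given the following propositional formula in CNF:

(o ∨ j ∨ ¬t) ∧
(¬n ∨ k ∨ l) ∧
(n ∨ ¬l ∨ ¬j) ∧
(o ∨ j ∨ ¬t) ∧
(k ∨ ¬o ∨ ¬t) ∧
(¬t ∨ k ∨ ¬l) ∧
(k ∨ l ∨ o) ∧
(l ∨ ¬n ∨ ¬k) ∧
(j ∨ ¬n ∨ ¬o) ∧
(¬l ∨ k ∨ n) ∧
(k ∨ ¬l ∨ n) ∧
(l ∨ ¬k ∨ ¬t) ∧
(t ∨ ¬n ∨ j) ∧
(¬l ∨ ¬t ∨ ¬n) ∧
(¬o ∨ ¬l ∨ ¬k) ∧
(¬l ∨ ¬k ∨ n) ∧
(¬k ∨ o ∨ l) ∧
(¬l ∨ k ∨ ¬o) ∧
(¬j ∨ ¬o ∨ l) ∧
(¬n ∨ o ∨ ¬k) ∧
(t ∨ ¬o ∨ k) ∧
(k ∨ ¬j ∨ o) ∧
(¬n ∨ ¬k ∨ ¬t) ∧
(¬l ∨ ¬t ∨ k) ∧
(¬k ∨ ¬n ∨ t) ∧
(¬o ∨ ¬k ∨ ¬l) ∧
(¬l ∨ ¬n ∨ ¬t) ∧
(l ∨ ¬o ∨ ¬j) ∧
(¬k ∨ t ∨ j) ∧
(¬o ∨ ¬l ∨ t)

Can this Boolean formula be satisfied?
No

No, the formula is not satisfiable.

No assignment of truth values to the variables can make all 30 clauses true simultaneously.

The formula is UNSAT (unsatisfiable).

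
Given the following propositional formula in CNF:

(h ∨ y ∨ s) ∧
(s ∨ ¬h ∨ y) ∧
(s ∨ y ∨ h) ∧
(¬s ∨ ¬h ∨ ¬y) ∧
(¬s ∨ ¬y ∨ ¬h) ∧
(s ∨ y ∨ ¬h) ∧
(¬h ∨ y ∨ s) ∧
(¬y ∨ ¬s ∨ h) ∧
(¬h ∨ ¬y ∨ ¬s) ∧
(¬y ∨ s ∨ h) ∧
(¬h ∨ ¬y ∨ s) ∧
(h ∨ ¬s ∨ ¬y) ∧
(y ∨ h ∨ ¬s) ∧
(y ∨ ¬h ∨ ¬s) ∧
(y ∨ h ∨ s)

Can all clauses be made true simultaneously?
No

No, the formula is not satisfiable.

No assignment of truth values to the variables can make all 15 clauses true simultaneously.

The formula is UNSAT (unsatisfiable).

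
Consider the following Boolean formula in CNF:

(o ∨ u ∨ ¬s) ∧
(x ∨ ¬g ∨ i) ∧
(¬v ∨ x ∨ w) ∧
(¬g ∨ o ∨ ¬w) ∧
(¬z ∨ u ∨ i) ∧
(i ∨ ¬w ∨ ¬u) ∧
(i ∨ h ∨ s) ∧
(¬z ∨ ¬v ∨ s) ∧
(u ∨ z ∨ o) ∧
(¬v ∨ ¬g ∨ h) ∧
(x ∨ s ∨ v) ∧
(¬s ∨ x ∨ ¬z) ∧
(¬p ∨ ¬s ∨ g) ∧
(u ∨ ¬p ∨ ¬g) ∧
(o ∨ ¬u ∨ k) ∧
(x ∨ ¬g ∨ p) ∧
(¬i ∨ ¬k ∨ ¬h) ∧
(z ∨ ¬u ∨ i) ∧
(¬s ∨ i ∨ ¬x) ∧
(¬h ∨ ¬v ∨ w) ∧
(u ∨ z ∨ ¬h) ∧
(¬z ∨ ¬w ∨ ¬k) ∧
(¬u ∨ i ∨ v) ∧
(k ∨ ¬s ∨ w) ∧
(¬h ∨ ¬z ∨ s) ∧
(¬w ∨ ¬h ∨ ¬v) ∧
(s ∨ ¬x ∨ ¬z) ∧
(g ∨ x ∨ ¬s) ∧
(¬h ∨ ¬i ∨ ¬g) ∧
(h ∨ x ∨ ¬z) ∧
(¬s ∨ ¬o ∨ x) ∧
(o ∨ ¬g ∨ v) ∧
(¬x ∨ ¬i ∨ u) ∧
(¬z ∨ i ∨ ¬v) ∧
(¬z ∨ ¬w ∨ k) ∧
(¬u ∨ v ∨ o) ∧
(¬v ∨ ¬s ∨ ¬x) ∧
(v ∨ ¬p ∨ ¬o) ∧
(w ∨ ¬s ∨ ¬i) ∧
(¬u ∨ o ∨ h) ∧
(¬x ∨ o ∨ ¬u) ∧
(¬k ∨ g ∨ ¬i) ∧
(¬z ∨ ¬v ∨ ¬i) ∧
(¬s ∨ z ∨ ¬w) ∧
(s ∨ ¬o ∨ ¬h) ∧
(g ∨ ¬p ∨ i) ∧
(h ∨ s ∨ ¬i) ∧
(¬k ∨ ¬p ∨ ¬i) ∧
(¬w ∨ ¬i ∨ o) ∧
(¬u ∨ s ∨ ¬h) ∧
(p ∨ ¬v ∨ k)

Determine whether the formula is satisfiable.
No

No, the formula is not satisfiable.

No assignment of truth values to the variables can make all 51 clauses true simultaneously.

The formula is UNSAT (unsatisfiable).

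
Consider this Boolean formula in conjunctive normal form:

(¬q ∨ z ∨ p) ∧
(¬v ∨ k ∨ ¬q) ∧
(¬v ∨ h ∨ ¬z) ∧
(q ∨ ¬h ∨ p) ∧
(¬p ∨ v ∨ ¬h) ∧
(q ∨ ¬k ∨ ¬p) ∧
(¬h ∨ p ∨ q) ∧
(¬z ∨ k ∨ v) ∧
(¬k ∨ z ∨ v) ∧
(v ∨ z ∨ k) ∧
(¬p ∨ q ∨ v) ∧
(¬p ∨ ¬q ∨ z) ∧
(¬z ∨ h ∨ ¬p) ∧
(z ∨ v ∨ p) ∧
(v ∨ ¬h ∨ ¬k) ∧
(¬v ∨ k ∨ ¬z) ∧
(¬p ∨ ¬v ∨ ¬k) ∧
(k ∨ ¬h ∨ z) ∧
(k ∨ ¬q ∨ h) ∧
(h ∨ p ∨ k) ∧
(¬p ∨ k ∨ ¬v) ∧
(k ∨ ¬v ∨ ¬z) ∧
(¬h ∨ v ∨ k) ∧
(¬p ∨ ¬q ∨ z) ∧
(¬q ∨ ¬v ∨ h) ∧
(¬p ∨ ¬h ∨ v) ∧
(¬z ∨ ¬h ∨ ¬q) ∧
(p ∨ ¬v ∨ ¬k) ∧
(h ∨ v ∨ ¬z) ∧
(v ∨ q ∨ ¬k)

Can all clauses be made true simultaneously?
No

No, the formula is not satisfiable.

No assignment of truth values to the variables can make all 30 clauses true simultaneously.

The formula is UNSAT (unsatisfiable).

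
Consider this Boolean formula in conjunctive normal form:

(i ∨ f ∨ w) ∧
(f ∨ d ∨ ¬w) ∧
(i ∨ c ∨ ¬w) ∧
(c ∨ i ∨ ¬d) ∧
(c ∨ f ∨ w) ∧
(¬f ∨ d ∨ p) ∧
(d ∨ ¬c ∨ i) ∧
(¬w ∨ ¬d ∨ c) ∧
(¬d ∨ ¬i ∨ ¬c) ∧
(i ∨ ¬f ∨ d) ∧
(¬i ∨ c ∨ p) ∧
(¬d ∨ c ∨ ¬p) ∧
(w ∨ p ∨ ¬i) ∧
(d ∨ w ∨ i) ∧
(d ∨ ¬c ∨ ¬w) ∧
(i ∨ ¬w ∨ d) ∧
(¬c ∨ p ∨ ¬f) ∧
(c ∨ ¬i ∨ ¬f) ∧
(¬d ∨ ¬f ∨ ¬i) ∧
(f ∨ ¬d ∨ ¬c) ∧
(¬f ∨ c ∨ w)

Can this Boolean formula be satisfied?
Yes

Yes, the formula is satisfiable.

One satisfying assignment is: w=False, c=True, d=True, i=False, f=True, p=True

Verification: With this assignment, all 21 clauses evaluate to true.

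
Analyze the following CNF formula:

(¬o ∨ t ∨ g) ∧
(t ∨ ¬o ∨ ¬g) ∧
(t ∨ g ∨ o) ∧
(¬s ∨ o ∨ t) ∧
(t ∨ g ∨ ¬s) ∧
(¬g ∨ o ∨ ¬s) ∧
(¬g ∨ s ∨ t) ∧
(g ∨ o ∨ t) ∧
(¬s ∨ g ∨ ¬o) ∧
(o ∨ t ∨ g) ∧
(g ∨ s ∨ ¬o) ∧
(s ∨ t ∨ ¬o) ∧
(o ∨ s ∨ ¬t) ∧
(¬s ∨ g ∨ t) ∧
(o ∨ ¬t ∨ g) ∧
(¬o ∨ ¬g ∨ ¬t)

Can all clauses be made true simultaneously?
No

No, the formula is not satisfiable.

No assignment of truth values to the variables can make all 16 clauses true simultaneously.

The formula is UNSAT (unsatisfiable).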